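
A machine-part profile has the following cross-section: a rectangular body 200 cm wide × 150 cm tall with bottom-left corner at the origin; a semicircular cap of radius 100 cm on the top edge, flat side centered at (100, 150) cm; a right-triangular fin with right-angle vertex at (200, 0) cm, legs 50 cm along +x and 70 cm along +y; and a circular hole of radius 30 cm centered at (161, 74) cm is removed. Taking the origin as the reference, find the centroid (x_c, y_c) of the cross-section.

rectangular body: A = 200 × 150 = 30000.00, centroid at (100.00, 75.00).
semicircular top: A = ½π·100² = 15707.96, centroid at (100.00, 192.44).
triangular fin: A = ½·50·70 = 1750.00, centroid at (216.67, 23.33).
hole: A = −π·30² = -2827.43, centroid at (161.00, 74.00).
ΣA = 44630.53 cm², ΣAx_c = 4494746.22 cm³, ΣAy_c = 5104464.42 cm³.
x_c = 4494746.22/44630.53 = 100.71 cm; y_c = 5104464.42/44630.53 = 114.37 cm.

x_c = 100.71 cm, y_c = 114.37 cm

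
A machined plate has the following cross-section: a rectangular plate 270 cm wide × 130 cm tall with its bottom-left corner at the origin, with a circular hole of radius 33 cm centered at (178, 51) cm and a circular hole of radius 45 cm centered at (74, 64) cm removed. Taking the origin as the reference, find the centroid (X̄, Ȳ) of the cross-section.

plate: A = 270 × 130 = 35100.00, centroid at (135.00, 65.00).
hole 1: A = −π·33² = -3421.19, centroid at (178.00, 51.00).
hole 2: A = −π·45² = -6361.73, centroid at (74.00, 64.00).
ΣA = 25317.08 cm², ΣAX̄ = 3658759.74 cm³, ΣAȲ = 1699868.68 cm³.
X̄ = 3658759.74/25317.08 = 144.52 cm; Ȳ = 1699868.68/25317.08 = 67.14 cm.

X̄ = 144.52 cm, Ȳ = 67.14 cm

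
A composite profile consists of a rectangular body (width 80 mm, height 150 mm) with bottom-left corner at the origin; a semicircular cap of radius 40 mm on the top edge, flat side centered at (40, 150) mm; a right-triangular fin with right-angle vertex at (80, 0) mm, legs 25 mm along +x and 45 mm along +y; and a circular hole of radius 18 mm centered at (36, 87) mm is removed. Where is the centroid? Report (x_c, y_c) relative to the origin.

rectangular body: A = 80 × 150 = 12000.00, centroid at (40.00, 75.00).
semicircular top: A = ½π·40² = 2513.27, centroid at (40.00, 166.98).
triangular fin: A = ½·25·45 = 562.50, centroid at (88.33, 15.00).
hole: A = −π·18² = -1017.88, centroid at (36.00, 87.00).
ΣA = 14057.90 mm², ΣAx_c = 593574.93 mm³, ΣAy_c = 1239540.07 mm³.
x_c = 593574.93/14057.90 = 42.22 mm; y_c = 1239540.07/14057.90 = 88.17 mm.

x_c = 42.22 mm, y_c = 88.17 mm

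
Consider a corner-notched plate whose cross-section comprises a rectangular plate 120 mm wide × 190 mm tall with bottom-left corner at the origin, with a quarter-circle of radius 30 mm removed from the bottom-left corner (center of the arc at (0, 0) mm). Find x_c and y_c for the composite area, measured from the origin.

x_c = 61.51 mm, y_c = 97.63 mm

plate: A = 120 × 190 = 22800.00, centroid at (60.00, 95.00).
removed quarter-circle: A = −¼π·30² = -706.86, centroid at (12.73, 12.73).
ΣA = 22093.14 mm²
ΣAx_c = (22800.00)(60.00) + (-706.86)(12.73) = 1359000.00 mm³
ΣAy_c = (22800.00)(95.00) + (-706.86)(12.73) = 2157000.00 mm³
x_c = 1359000.00 / 22093.14 = 61.51 mm
y_c = 2157000.00 / 22093.14 = 97.63 mm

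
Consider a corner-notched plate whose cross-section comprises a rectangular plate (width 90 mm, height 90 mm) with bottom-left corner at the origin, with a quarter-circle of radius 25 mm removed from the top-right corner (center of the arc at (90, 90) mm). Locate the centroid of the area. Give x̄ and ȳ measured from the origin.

plate: A = 90 × 90 = 8100.00, centroid at (45.00, 45.00).
removed quarter-circle: A = −¼π·25² = -490.87, centroid at (79.39, 79.39).
ΣA = 7609.13 mm²
ΣAx̄ = (8100.00)(45.00) + (-490.87)(79.39) = 325529.69 mm³
ΣAȳ = (8100.00)(45.00) + (-490.87)(79.39) = 325529.69 mm³
x̄ = 325529.69 / 7609.13 = 42.78 mm
ȳ = 325529.69 / 7609.13 = 42.78 mm

x̄ = 42.78 mm, ȳ = 42.78 mm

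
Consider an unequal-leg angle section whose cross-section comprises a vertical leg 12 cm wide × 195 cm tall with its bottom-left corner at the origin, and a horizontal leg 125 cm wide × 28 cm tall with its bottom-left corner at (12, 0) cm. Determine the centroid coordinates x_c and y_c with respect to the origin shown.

Part | A | x̄ᵢ | ȳᵢ | A·x̄ᵢ | A·ȳᵢ
vertical leg | 2340.00 | 6.00 | 97.50 | 14040.00 | 228150.00
horizontal leg | 3500.00 | 74.50 | 14.00 | 260750.00 | 49000.00
Σ | 5840.00 |  |  | 274790.00 | 277150.00
x_c = 274790.00 / 5840.00 = 47.05 cm
y_c = 277150.00 / 5840.00 = 47.46 cm

x_c = 47.05 cm, y_c = 47.46 cm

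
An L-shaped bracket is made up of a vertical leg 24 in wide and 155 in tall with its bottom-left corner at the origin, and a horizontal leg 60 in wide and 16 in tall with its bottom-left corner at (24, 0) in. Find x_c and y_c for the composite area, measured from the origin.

x_c = 20.62 in, y_c = 63.24 in

vertical leg: A = 24 × 155 = 3720.00, centroid at (12.00, 77.50).
horizontal leg: A = 60 × 16 = 960.00, centroid at (54.00, 8.00).
ΣA = 4680.00 in²
ΣAx_c = (3720.00)(12.00) + (960.00)(54.00) = 96480.00 in³
ΣAy_c = (3720.00)(77.50) + (960.00)(8.00) = 295980.00 in³
x_c = 96480.00 / 4680.00 = 20.62 in
y_c = 295980.00 / 4680.00 = 63.24 in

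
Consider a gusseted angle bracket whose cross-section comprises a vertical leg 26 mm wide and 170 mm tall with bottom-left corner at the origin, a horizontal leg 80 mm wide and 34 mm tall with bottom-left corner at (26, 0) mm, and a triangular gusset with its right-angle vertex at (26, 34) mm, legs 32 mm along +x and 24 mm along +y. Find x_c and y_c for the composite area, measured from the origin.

x_c = 33.37 mm, y_c = 58.22 mm

vertical leg: A = 26 × 170 = 4420.00, centroid at (13.00, 85.00).
horizontal leg: A = 80 × 34 = 2720.00, centroid at (66.00, 17.00).
gusset: A = ½·32·24 = 384.00, centroid at (36.67, 42.00).
ΣA = 7524.00 mm², ΣAx_c = 251060.00 mm³, ΣAy_c = 438068.00 mm³.
x_c = 251060.00/7524.00 = 33.37 mm; y_c = 438068.00/7524.00 = 58.22 mm.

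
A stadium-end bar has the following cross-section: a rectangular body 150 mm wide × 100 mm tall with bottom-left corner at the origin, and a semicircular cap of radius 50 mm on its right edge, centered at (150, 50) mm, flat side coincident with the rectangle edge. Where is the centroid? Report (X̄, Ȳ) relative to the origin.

X̄ = 94.96 mm, Ȳ = 50.00 mm

rectangular body: A = 150 × 100 = 15000.00, centroid at (75.00, 50.00).
semicircular end: A = ½π·50² = 3926.99, centroid at (171.22, 50.00).
ΣA = 18926.99 mm²
ΣAX̄ = (15000.00)(75.00) + (3926.99)(171.22) = 1797381.96 mm³
ΣAȲ = (15000.00)(50.00) + (3926.99)(50.00) = 946349.54 mm³
X̄ = 1797381.96 / 18926.99 = 94.96 mm
Ȳ = 946349.54 / 18926.99 = 50.00 mm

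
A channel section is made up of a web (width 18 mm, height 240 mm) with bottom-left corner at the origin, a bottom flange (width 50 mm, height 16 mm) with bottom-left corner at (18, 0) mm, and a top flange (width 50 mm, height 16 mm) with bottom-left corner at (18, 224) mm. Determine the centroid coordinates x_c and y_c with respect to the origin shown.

x_c = 18.19 mm, y_c = 120.00 mm

web: A = 18 × 240 = 4320.00, centroid at (9.00, 120.00).
bottom flange: A = 50 × 16 = 800.00, centroid at (43.00, 8.00).
top flange: A = 50 × 16 = 800.00, centroid at (43.00, 232.00).
ΣA = 5920.00 mm²
ΣAx_c = (4320.00)(9.00) + (800.00)(43.00) + (800.00)(43.00) = 107680.00 mm³
ΣAy_c = (4320.00)(120.00) + (800.00)(8.00) + (800.00)(232.00) = 710400.00 mm³
x_c = 107680.00 / 5920.00 = 18.19 mm
y_c = 710400.00 / 5920.00 = 120.00 mm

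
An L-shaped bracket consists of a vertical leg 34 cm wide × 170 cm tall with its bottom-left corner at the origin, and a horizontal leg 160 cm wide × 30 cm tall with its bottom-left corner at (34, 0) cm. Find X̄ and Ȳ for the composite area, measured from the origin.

X̄ = 61.01 cm, Ȳ = 53.24 cm

vertical leg: A = 34 × 170 = 5780.00, centroid at (17.00, 85.00).
horizontal leg: A = 160 × 30 = 4800.00, centroid at (114.00, 15.00).
ΣA = 10580.00 cm², ΣAX̄ = 645460.00 cm³, ΣAȲ = 563300.00 cm³.
X̄ = 645460.00/10580.00 = 61.01 cm; Ȳ = 563300.00/10580.00 = 53.24 cm.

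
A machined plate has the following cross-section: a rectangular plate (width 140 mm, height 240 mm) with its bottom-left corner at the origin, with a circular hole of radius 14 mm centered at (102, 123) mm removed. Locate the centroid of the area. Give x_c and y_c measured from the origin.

plate: A = 140 × 240 = 33600.00, centroid at (70.00, 120.00).
hole: A = −π·14² = -615.75, centroid at (102.00, 123.00).
ΣA = 32984.25 mm², ΣAx_c = 2289193.28 mm³, ΣAy_c = 3956262.48 mm³.
x_c = 2289193.28/32984.25 = 69.40 mm; y_c = 3956262.48/32984.25 = 119.94 mm.

x_c = 69.40 mm, y_c = 119.94 mm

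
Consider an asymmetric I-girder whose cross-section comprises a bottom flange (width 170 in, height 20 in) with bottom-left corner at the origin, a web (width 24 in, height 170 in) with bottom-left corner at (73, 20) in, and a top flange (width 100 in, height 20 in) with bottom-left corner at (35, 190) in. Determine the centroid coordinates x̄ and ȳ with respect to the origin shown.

x̄ = 85.00 in, ȳ = 90.97 in

bottom flange: A = 170 × 20 = 3400.00, centroid at (85.00, 10.00).
web: A = 24 × 170 = 4080.00, centroid at (85.00, 105.00).
top flange: A = 100 × 20 = 2000.00, centroid at (85.00, 200.00).
ΣA = 9480.00 in², ΣAx̄ = 805800.00 in³, ΣAȳ = 862400.00 in³.
x̄ = 805800.00/9480.00 = 85.00 in; ȳ = 862400.00/9480.00 = 90.97 in.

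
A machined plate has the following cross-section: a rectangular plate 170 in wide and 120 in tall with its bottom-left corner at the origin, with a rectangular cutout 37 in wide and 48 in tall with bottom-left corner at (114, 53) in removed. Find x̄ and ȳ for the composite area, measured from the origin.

Part | A | x̄ᵢ | ȳᵢ | A·x̄ᵢ | A·ȳᵢ
plate | 20400.00 | 85.00 | 60.00 | 1734000.00 | 1224000.00
hole | -1776.00 | 132.50 | 77.00 | -235320.00 | -136752.00
Σ | 18624.00 |  |  | 1498680.00 | 1087248.00
x̄ = 1498680.00 / 18624.00 = 80.47 in
ȳ = 1087248.00 / 18624.00 = 58.38 in

x̄ = 80.47 in, ȳ = 58.38 in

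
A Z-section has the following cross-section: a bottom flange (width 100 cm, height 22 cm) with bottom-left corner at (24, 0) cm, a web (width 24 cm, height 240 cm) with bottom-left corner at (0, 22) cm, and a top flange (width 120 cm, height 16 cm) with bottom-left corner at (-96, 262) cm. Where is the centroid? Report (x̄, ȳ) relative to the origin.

Part | A | x̄ᵢ | ȳᵢ | A·x̄ᵢ | A·ȳᵢ
bottom flange | 2200.00 | 74.00 | 11.00 | 162800.00 | 24200.00
web | 5760.00 | 12.00 | 142.00 | 69120.00 | 817920.00
top flange | 1920.00 | -36.00 | 270.00 | -69120.00 | 518400.00
Σ | 9880.00 |  |  | 162800.00 | 1360520.00
x̄ = 162800.00 / 9880.00 = 16.48 cm
ȳ = 1360520.00 / 9880.00 = 137.70 cm

x̄ = 16.48 cm, ȳ = 137.70 cm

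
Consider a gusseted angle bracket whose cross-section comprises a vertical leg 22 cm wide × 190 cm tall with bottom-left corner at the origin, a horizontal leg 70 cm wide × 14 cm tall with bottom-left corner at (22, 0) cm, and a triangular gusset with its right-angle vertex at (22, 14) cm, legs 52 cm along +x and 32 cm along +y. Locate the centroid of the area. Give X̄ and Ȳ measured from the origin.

X̄ = 22.46 cm, Ȳ = 70.84 cm

vertical leg: A = 22 × 190 = 4180.00, centroid at (11.00, 95.00).
horizontal leg: A = 70 × 14 = 980.00, centroid at (57.00, 7.00).
gusset: A = ½·52·32 = 832.00, centroid at (39.33, 24.67).
ΣA = 5992.00 cm²
ΣAX̄ = (4180.00)(11.00) + (980.00)(57.00) + (832.00)(39.33) = 134565.33 cm³
ΣAȲ = (4180.00)(95.00) + (980.00)(7.00) + (832.00)(24.67) = 424482.67 cm³
X̄ = 134565.33 / 5992.00 = 22.46 cm
Ȳ = 424482.67 / 5992.00 = 70.84 cm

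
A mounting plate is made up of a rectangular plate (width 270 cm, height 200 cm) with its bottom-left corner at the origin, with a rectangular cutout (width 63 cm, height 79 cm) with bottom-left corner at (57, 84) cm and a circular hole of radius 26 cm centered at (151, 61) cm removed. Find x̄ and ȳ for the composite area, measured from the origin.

plate: A = 270 × 200 = 54000.00, centroid at (135.00, 100.00).
hole 1: A = −(63 × 79) = -4977.00, centroid at (88.50, 123.50).
hole 2: A = −π·26² = -2123.72, centroid at (151.00, 61.00).
ΣA = 46899.28 cm², ΣAx̄ = 6528854.29 cm³, ΣAȳ = 4655793.79 cm³.
x̄ = 6528854.29/46899.28 = 139.21 cm; ȳ = 4655793.79/46899.28 = 99.27 cm.

x̄ = 139.21 cm, ȳ = 99.27 cm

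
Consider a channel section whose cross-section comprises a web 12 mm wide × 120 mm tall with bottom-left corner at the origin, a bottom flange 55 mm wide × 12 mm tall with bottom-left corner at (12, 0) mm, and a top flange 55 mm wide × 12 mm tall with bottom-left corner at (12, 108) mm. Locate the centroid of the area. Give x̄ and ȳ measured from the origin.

x̄ = 22.02 mm, ȳ = 60.00 mm

web: A = 12 × 120 = 1440.00, centroid at (6.00, 60.00).
bottom flange: A = 55 × 12 = 660.00, centroid at (39.50, 6.00).
top flange: A = 55 × 12 = 660.00, centroid at (39.50, 114.00).
ΣA = 2760.00 mm²
ΣAx̄ = (1440.00)(6.00) + (660.00)(39.50) + (660.00)(39.50) = 60780.00 mm³
ΣAȳ = (1440.00)(60.00) + (660.00)(6.00) + (660.00)(114.00) = 165600.00 mm³
x̄ = 60780.00 / 2760.00 = 22.02 mm
ȳ = 165600.00 / 2760.00 = 60.00 mm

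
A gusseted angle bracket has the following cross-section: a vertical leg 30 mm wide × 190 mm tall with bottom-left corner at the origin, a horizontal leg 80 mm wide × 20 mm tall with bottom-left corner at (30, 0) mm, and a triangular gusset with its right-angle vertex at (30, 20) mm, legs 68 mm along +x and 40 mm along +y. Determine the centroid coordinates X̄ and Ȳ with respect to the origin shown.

X̄ = 31.08 mm, Ȳ = 69.61 mm

vertical leg: A = 30 × 190 = 5700.00, centroid at (15.00, 95.00).
horizontal leg: A = 80 × 20 = 1600.00, centroid at (70.00, 10.00).
gusset: A = ½·68·40 = 1360.00, centroid at (52.67, 33.33).
ΣA = 8660.00 mm², ΣAX̄ = 269126.67 mm³, ΣAȲ = 602833.33 mm³.
X̄ = 269126.67/8660.00 = 31.08 mm; Ȳ = 602833.33/8660.00 = 69.61 mm.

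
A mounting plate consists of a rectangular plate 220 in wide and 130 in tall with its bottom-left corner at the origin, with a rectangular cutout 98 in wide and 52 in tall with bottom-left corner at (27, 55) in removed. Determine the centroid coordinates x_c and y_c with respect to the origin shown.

x_c = 117.37 in, y_c = 61.53 in

Part | A | x̄ᵢ | ȳᵢ | A·x̄ᵢ | A·ȳᵢ
plate | 28600.00 | 110.00 | 65.00 | 3146000.00 | 1859000.00
hole | -5096.00 | 76.00 | 81.00 | -387296.00 | -412776.00
Σ | 23504.00 |  |  | 2758704.00 | 1446224.00
x_c = 2758704.00 / 23504.00 = 117.37 in
y_c = 1446224.00 / 23504.00 = 61.53 in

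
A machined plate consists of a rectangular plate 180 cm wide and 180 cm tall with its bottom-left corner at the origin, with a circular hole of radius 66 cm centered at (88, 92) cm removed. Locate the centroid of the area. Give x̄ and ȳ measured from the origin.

x̄ = 91.46 cm, ȳ = 88.54 cm

Part | A | x̄ᵢ | ȳᵢ | A·x̄ᵢ | A·ȳᵢ
plate | 32400.00 | 90.00 | 90.00 | 2916000.00 | 2916000.00
hole | -13684.78 | 88.00 | 92.00 | -1204260.43 | -1258999.54
Σ | 18715.22 |  |  | 1711739.57 | 1657000.46
x̄ = 1711739.57 / 18715.22 = 91.46 cm
ȳ = 1657000.46 / 18715.22 = 88.54 cm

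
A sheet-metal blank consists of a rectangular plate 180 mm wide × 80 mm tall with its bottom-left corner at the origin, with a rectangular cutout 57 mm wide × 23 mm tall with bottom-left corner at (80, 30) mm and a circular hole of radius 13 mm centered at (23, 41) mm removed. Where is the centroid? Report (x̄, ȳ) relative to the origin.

x̄ = 90.90 mm, ȳ = 39.80 mm

Part | A | x̄ᵢ | ȳᵢ | A·x̄ᵢ | A·ȳᵢ
plate | 14400.00 | 90.00 | 40.00 | 1296000.00 | 576000.00
hole 1 | -1311.00 | 108.50 | 41.50 | -142243.50 | -54406.50
hole 2 | -530.93 | 23.00 | 41.00 | -12211.37 | -21768.10
Σ | 12558.07 |  |  | 1141545.13 | 499825.40
x̄ = 1141545.13 / 12558.07 = 90.90 mm
ȳ = 499825.40 / 12558.07 = 39.80 mm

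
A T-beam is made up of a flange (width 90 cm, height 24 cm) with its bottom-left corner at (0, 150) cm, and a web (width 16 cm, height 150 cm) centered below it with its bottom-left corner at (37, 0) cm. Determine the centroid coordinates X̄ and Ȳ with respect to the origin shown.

X̄ = 45.00 cm, Ȳ = 116.21 cm

web: A = 16 × 150 = 2400.00, centroid at (45.00, 75.00).
flange: A = 90 × 24 = 2160.00, centroid at (45.00, 162.00).
ΣA = 4560.00 cm²
ΣAX̄ = (2400.00)(45.00) + (2160.00)(45.00) = 205200.00 cm³
ΣAȲ = (2400.00)(75.00) + (2160.00)(162.00) = 529920.00 cm³
X̄ = 205200.00 / 4560.00 = 45.00 cm
Ȳ = 529920.00 / 4560.00 = 116.21 cm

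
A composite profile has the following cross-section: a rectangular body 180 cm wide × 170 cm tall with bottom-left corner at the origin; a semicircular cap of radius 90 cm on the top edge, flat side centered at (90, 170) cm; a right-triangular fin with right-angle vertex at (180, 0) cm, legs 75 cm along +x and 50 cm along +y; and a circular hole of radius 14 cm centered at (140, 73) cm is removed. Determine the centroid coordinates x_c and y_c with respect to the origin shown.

x_c = 94.15 cm, y_c = 117.45 cm

rectangular body: A = 180 × 170 = 30600.00, centroid at (90.00, 85.00).
semicircular top: A = ½π·90² = 12723.45, centroid at (90.00, 208.20).
triangular fin: A = ½·75·50 = 1875.00, centroid at (205.00, 16.67).
hole: A = −π·14² = -615.75, centroid at (140.00, 73.00).
ΣA = 44582.70 cm²
ΣAx_c = (30600.00)(90.00) + (12723.45)(90.00) + (1875.00)(205.00) + (-615.75)(140.00) = 4197280.22 cm³
ΣAy_c = (30600.00)(85.00) + (12723.45)(208.20) + (1875.00)(16.67) + (-615.75)(73.00) = 5236286.63 cm³
x_c = 4197280.22 / 44582.70 = 94.15 cm
y_c = 5236286.63 / 44582.70 = 117.45 cm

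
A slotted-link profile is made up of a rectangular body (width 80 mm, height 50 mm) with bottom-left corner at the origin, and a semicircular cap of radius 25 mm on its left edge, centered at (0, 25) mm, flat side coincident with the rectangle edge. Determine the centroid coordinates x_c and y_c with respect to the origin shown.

Part | A | x̄ᵢ | ȳᵢ | A·x̄ᵢ | A·ȳᵢ
rectangular body | 4000.00 | 40.00 | 25.00 | 160000.00 | 100000.00
semicircular end | 981.75 | -10.61 | 25.00 | -10416.67 | 24543.69
Σ | 4981.75 |  |  | 149583.33 | 124543.69
x_c = 149583.33 / 4981.75 = 30.03 mm
y_c = 124543.69 / 4981.75 = 25.00 mm

x_c = 30.03 mm, y_c = 25.00 mm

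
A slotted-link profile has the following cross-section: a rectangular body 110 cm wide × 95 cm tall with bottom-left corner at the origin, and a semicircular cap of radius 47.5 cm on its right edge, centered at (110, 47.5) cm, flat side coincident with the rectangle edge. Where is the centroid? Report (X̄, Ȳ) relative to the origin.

rectangular body: A = 110 × 95 = 10450.00, centroid at (55.00, 47.50).
semicircular end: A = ½π·47.5² = 3544.11, centroid at (130.16, 47.50).
ΣA = 13994.11 cm²
ΣAX̄ = (10450.00)(55.00) + (3544.11)(130.16) = 1036049.93 cm³
ΣAȲ = (10450.00)(47.50) + (3544.11)(47.50) = 664720.19 cm³
X̄ = 1036049.93 / 13994.11 = 74.03 cm
Ȳ = 664720.19 / 13994.11 = 47.50 cm

X̄ = 74.03 cm, Ȳ = 47.50 cm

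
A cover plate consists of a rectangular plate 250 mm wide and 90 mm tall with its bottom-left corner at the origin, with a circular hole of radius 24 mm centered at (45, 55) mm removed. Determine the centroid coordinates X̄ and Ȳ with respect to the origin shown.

plate: A = 250 × 90 = 22500.00, centroid at (125.00, 45.00).
hole: A = −π·24² = -1809.56, centroid at (45.00, 55.00).
ΣA = 20690.44 mm²
ΣAX̄ = (22500.00)(125.00) + (-1809.56)(45.00) = 2731069.92 mm³
ΣAȲ = (22500.00)(45.00) + (-1809.56)(55.00) = 912974.34 mm³
X̄ = 2731069.92 / 20690.44 = 132.00 mm
Ȳ = 912974.34 / 20690.44 = 44.13 mm

X̄ = 132.00 mm, Ȳ = 44.13 mm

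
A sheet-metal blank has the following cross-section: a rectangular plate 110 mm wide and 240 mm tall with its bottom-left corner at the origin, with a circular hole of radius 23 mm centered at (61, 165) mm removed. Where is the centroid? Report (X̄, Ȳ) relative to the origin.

X̄ = 54.60 mm, Ȳ = 116.98 mm

plate: A = 110 × 240 = 26400.00, centroid at (55.00, 120.00).
hole: A = −π·23² = -1661.90, centroid at (61.00, 165.00).
ΣA = 24738.10 mm²
ΣAX̄ = (26400.00)(55.00) + (-1661.90)(61.00) = 1350623.95 mm³
ΣAȲ = (26400.00)(120.00) + (-1661.90)(165.00) = 2893786.09 mm³
X̄ = 1350623.95 / 24738.10 = 54.60 mm
Ȳ = 2893786.09 / 24738.10 = 116.98 mm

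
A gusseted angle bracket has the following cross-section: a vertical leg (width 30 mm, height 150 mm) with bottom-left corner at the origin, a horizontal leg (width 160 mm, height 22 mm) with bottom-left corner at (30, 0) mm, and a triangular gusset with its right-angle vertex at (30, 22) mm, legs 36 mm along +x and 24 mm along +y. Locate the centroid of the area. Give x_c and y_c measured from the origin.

x_c = 55.94 mm, y_c = 46.05 mm

vertical leg: A = 30 × 150 = 4500.00, centroid at (15.00, 75.00).
horizontal leg: A = 160 × 22 = 3520.00, centroid at (110.00, 11.00).
gusset: A = ½·36·24 = 432.00, centroid at (42.00, 30.00).
ΣA = 8452.00 mm², ΣAx_c = 472844.00 mm³, ΣAy_c = 389180.00 mm³.
x_c = 472844.00/8452.00 = 55.94 mm; y_c = 389180.00/8452.00 = 46.05 mm.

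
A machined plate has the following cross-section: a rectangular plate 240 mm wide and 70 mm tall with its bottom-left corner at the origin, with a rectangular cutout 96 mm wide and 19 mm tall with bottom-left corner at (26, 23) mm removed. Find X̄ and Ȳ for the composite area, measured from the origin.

plate: A = 240 × 70 = 16800.00, centroid at (120.00, 35.00).
hole: A = −(96 × 19) = -1824.00, centroid at (74.00, 32.50).
ΣA = 14976.00 mm²
ΣAX̄ = (16800.00)(120.00) + (-1824.00)(74.00) = 1881024.00 mm³
ΣAȲ = (16800.00)(35.00) + (-1824.00)(32.50) = 528720.00 mm³
X̄ = 1881024.00 / 14976.00 = 125.60 mm
Ȳ = 528720.00 / 14976.00 = 35.30 mm

X̄ = 125.60 mm, Ȳ = 35.30 mm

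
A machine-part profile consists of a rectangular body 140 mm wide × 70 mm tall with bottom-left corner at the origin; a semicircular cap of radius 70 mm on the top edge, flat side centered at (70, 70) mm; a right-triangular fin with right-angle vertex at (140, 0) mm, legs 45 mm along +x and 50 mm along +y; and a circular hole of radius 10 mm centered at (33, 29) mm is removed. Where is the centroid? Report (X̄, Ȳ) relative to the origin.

Part | A | x̄ᵢ | ȳᵢ | A·x̄ᵢ | A·ȳᵢ
rectangular body | 9800.00 | 70.00 | 35.00 | 686000.00 | 343000.00
semicircular top | 7696.90 | 70.00 | 99.71 | 538783.14 | 767449.81
triangular fin | 1125.00 | 155.00 | 16.67 | 174375.00 | 18750.00
hole | -314.16 | 33.00 | 29.00 | -10367.26 | -9110.62
Σ | 18307.74 |  |  | 1388790.88 | 1120089.19
X̄ = 1388790.88 / 18307.74 = 75.86 mm
Ȳ = 1120089.19 / 18307.74 = 61.18 mm

X̄ = 75.86 mm, Ȳ = 61.18 mm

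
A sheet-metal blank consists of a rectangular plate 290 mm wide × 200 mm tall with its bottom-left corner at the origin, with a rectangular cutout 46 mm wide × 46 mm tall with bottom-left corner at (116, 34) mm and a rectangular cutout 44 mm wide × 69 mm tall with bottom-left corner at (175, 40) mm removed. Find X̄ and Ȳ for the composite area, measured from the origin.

Part | A | x̄ᵢ | ȳᵢ | A·x̄ᵢ | A·ȳᵢ
plate | 58000.00 | 145.00 | 100.00 | 8410000.00 | 5800000.00
hole 1 | -2116.00 | 139.00 | 57.00 | -294124.00 | -120612.00
hole 2 | -3036.00 | 197.00 | 74.50 | -598092.00 | -226182.00
Σ | 52848.00 |  |  | 7517784.00 | 5453206.00
X̄ = 7517784.00 / 52848.00 = 142.25 mm
Ȳ = 5453206.00 / 52848.00 = 103.19 mm

X̄ = 142.25 mm, Ȳ = 103.19 mm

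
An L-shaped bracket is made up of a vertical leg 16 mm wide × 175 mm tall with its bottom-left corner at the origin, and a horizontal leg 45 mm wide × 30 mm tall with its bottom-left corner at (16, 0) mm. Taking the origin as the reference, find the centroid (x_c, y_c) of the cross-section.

x_c = 17.92 mm, y_c = 63.92 mm

vertical leg: A = 16 × 175 = 2800.00, centroid at (8.00, 87.50).
horizontal leg: A = 45 × 30 = 1350.00, centroid at (38.50, 15.00).
ΣA = 4150.00 mm²
ΣAx_c = (2800.00)(8.00) + (1350.00)(38.50) = 74375.00 mm³
ΣAy_c = (2800.00)(87.50) + (1350.00)(15.00) = 265250.00 mm³
x_c = 74375.00 / 4150.00 = 17.92 mm
y_c = 265250.00 / 4150.00 = 63.92 mm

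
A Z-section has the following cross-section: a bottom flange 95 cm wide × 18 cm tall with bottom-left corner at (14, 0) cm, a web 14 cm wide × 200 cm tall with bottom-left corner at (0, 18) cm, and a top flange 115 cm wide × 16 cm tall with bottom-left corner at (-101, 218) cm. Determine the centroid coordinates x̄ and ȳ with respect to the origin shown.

bottom flange: A = 95 × 18 = 1710.00, centroid at (61.50, 9.00).
web: A = 14 × 200 = 2800.00, centroid at (7.00, 118.00).
top flange: A = 115 × 16 = 1840.00, centroid at (-43.50, 226.00).
ΣA = 6350.00 cm²
ΣAx̄ = (1710.00)(61.50) + (2800.00)(7.00) + (1840.00)(-43.50) = 44725.00 cm³
ΣAȳ = (1710.00)(9.00) + (2800.00)(118.00) + (1840.00)(226.00) = 761630.00 cm³
x̄ = 44725.00 / 6350.00 = 7.04 cm
ȳ = 761630.00 / 6350.00 = 119.94 cm

x̄ = 7.04 cm, ȳ = 119.94 cm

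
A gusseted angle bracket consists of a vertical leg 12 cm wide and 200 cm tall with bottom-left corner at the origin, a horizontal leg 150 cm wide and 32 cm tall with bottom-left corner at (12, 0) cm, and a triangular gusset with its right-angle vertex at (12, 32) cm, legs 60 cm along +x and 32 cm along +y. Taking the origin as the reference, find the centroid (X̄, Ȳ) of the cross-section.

X̄ = 56.71 cm, Ȳ = 43.84 cm

Part | A | x̄ᵢ | ȳᵢ | A·x̄ᵢ | A·ȳᵢ
vertical leg | 2400.00 | 6.00 | 100.00 | 14400.00 | 240000.00
horizontal leg | 4800.00 | 87.00 | 16.00 | 417600.00 | 76800.00
gusset | 960.00 | 32.00 | 42.67 | 30720.00 | 40960.00
Σ | 8160.00 |  |  | 462720.00 | 357760.00
X̄ = 462720.00 / 8160.00 = 56.71 cm
Ȳ = 357760.00 / 8160.00 = 43.84 cm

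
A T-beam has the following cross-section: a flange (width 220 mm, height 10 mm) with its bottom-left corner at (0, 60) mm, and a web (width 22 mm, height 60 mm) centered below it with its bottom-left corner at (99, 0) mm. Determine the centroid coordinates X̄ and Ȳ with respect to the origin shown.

X̄ = 110.00 mm, Ȳ = 51.88 mm

web: A = 22 × 60 = 1320.00, centroid at (110.00, 30.00).
flange: A = 220 × 10 = 2200.00, centroid at (110.00, 65.00).
ΣA = 3520.00 mm²
ΣAX̄ = (1320.00)(110.00) + (2200.00)(110.00) = 387200.00 mm³
ΣAȲ = (1320.00)(30.00) + (2200.00)(65.00) = 182600.00 mm³
X̄ = 387200.00 / 3520.00 = 110.00 mm
Ȳ = 182600.00 / 3520.00 = 51.88 mm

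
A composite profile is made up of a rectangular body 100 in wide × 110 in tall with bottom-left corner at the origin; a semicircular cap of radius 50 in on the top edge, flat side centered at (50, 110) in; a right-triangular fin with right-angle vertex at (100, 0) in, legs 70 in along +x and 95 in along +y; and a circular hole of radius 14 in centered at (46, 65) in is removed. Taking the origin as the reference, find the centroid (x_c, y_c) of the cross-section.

x_c = 63.97 in, y_c = 67.22 in

rectangular body: A = 100 × 110 = 11000.00, centroid at (50.00, 55.00).
semicircular top: A = ½π·50² = 3926.99, centroid at (50.00, 131.22).
triangular fin: A = ½·70·95 = 3325.00, centroid at (123.33, 31.67).
hole: A = −π·14² = -615.75, centroid at (46.00, 65.00).
ΣA = 17636.24 in²
ΣAx_c = (11000.00)(50.00) + (3926.99)(50.00) + (3325.00)(123.33) + (-615.75)(46.00) = 1128108.27 in³
ΣAy_c = (11000.00)(55.00) + (3926.99)(131.22) + (3325.00)(31.67) + (-615.75)(65.00) = 1185570.10 in³
x_c = 1128108.27 / 17636.24 = 63.97 in
y_c = 1185570.10 / 17636.24 = 67.22 in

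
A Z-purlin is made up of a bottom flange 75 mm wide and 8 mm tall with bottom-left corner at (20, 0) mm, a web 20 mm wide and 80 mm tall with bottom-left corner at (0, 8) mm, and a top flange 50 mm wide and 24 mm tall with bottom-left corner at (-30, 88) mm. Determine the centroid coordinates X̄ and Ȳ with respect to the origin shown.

X̄ = 13.09 mm, Ȳ = 58.59 mm

bottom flange: A = 75 × 8 = 600.00, centroid at (57.50, 4.00).
web: A = 20 × 80 = 1600.00, centroid at (10.00, 48.00).
top flange: A = 50 × 24 = 1200.00, centroid at (-5.00, 100.00).
ΣA = 3400.00 mm², ΣAX̄ = 44500.00 mm³, ΣAȲ = 199200.00 mm³.
X̄ = 44500.00/3400.00 = 13.09 mm; Ȳ = 199200.00/3400.00 = 58.59 mm.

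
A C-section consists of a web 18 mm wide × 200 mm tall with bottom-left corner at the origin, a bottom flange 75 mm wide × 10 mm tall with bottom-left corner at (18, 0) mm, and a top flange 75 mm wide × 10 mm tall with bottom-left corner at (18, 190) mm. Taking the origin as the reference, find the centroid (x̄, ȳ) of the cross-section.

x̄ = 22.68 mm, ȳ = 100.00 mm

Part | A | x̄ᵢ | ȳᵢ | A·x̄ᵢ | A·ȳᵢ
web | 3600.00 | 9.00 | 100.00 | 32400.00 | 360000.00
bottom flange | 750.00 | 55.50 | 5.00 | 41625.00 | 3750.00
top flange | 750.00 | 55.50 | 195.00 | 41625.00 | 146250.00
Σ | 5100.00 |  |  | 115650.00 | 510000.00
x̄ = 115650.00 / 5100.00 = 22.68 mm
ȳ = 510000.00 / 5100.00 = 100.00 mm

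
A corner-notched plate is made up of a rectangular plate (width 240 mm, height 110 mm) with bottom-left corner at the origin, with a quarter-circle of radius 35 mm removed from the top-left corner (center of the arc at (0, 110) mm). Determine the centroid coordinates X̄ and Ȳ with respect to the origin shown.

plate: A = 240 × 110 = 26400.00, centroid at (120.00, 55.00).
removed quarter-circle: A = −¼π·35² = -962.11, centroid at (14.85, 95.15).
ΣA = 25437.89 mm²
ΣAX̄ = (26400.00)(120.00) + (-962.11)(14.85) = 3153708.33 mm³
ΣAȲ = (26400.00)(55.00) + (-962.11)(95.15) = 1360459.26 mm³
X̄ = 3153708.33 / 25437.89 = 123.98 mm
Ȳ = 1360459.26 / 25437.89 = 53.48 mm

X̄ = 123.98 mm, Ȳ = 53.48 mm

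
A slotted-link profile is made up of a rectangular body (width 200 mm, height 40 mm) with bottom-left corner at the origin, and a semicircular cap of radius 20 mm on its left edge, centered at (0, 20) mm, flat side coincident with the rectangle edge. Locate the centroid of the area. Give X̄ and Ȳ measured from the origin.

rectangular body: A = 200 × 40 = 8000.00, centroid at (100.00, 20.00).
semicircular end: A = ½π·20² = 628.32, centroid at (-8.49, 20.00).
ΣA = 8628.32 mm²
ΣAX̄ = (8000.00)(100.00) + (628.32)(-8.49) = 794666.67 mm³
ΣAȲ = (8000.00)(20.00) + (628.32)(20.00) = 172566.37 mm³
X̄ = 794666.67 / 8628.32 = 92.10 mm
Ȳ = 172566.37 / 8628.32 = 20.00 mm

X̄ = 92.10 mm, Ȳ = 20.00 mm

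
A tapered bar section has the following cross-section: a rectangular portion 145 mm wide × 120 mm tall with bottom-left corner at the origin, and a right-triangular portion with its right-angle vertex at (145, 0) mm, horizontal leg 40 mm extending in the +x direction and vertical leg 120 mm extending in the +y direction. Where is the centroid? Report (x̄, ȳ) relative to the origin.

x̄ = 82.90 mm, ȳ = 57.58 mm

rectangular portion: A = 145 × 120 = 17400.00, centroid at (72.50, 60.00).
triangular portion: A = ½·40·120 = 2400.00, centroid at (158.33, 40.00).
ΣA = 19800.00 mm²
ΣAx̄ = (17400.00)(72.50) + (2400.00)(158.33) = 1641500.00 mm³
ΣAȳ = (17400.00)(60.00) + (2400.00)(40.00) = 1140000.00 mm³
x̄ = 1641500.00 / 19800.00 = 82.90 mm
ȳ = 1140000.00 / 19800.00 = 57.58 mm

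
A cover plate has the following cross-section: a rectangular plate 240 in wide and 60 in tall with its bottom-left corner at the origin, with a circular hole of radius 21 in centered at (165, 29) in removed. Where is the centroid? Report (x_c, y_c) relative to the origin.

Part | A | x̄ᵢ | ȳᵢ | A·x̄ᵢ | A·ȳᵢ
plate | 14400.00 | 120.00 | 30.00 | 1728000.00 | 432000.00
hole | -1385.44 | 165.00 | 29.00 | -228597.99 | -40177.83
Σ | 13014.56 |  |  | 1499402.01 | 391822.17
x_c = 1499402.01 / 13014.56 = 115.21 in
y_c = 391822.17 / 13014.56 = 30.11 in

x_c = 115.21 in, y_c = 30.11 in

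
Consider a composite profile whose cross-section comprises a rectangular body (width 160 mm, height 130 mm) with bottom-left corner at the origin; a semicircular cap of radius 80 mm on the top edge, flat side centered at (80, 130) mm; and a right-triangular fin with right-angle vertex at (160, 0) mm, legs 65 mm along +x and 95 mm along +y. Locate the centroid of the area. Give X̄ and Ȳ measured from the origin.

rectangular body: A = 160 × 130 = 20800.00, centroid at (80.00, 65.00).
semicircular top: A = ½π·80² = 10053.10, centroid at (80.00, 163.95).
triangular fin: A = ½·65·95 = 3087.50, centroid at (181.67, 31.67).
ΣA = 33940.60 mm²
ΣAX̄ = (20800.00)(80.00) + (10053.10)(80.00) + (3087.50)(181.67) = 3029143.55 mm³
ΣAȲ = (20800.00)(65.00) + (10053.10)(163.95) + (3087.50)(31.67) = 3098006.71 mm³
X̄ = 3029143.55 / 33940.60 = 89.25 mm
Ȳ = 3098006.71 / 33940.60 = 91.28 mm

X̄ = 89.25 mm, Ȳ = 91.28 mm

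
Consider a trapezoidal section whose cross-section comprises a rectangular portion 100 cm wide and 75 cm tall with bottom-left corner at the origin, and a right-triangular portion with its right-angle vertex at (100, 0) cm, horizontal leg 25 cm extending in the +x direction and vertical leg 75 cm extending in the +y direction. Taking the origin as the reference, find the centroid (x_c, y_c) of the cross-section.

Part | A | x̄ᵢ | ȳᵢ | A·x̄ᵢ | A·ȳᵢ
rectangular portion | 7500.00 | 50.00 | 37.50 | 375000.00 | 281250.00
triangular portion | 937.50 | 108.33 | 25.00 | 101562.50 | 23437.50
Σ | 8437.50 |  |  | 476562.50 | 304687.50
x_c = 476562.50 / 8437.50 = 56.48 cm
y_c = 304687.50 / 8437.50 = 36.11 cm

x_c = 56.48 cm, y_c = 36.11 cm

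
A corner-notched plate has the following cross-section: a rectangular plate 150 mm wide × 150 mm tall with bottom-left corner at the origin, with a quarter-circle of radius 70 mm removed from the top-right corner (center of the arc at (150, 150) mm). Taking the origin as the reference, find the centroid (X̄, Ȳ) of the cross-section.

X̄ = 65.65 mm, Ȳ = 65.65 mm

plate: A = 150 × 150 = 22500.00, centroid at (75.00, 75.00).
removed quarter-circle: A = −¼π·70² = -3848.45, centroid at (120.29, 120.29).
ΣA = 18651.55 mm², ΣAX̄ = 1224565.68 mm³, ΣAȲ = 1224565.68 mm³.
X̄ = 1224565.68/18651.55 = 65.65 mm; Ȳ = 1224565.68/18651.55 = 65.65 mm.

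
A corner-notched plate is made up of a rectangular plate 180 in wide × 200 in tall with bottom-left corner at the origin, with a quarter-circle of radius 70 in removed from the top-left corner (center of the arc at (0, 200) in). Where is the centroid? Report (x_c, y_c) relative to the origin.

Part | A | x̄ᵢ | ȳᵢ | A·x̄ᵢ | A·ȳᵢ
plate | 36000.00 | 90.00 | 100.00 | 3240000.00 | 3600000.00
removed quarter-circle | -3848.45 | 29.71 | 170.29 | -114333.33 | -655356.87
Σ | 32151.55 |  |  | 3125666.67 | 2944643.13
x_c = 3125666.67 / 32151.55 = 97.22 in
y_c = 2944643.13 / 32151.55 = 91.59 in

x_c = 97.22 in, y_c = 91.59 in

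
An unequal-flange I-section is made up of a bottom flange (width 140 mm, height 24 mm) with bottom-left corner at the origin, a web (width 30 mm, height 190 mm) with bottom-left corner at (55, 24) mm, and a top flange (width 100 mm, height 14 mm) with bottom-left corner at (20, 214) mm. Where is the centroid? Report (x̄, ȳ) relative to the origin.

x̄ = 70.00 mm, ȳ = 98.28 mm

bottom flange: A = 140 × 24 = 3360.00, centroid at (70.00, 12.00).
web: A = 30 × 190 = 5700.00, centroid at (70.00, 119.00).
top flange: A = 100 × 14 = 1400.00, centroid at (70.00, 221.00).
ΣA = 10460.00 mm²
ΣAx̄ = (3360.00)(70.00) + (5700.00)(70.00) + (1400.00)(70.00) = 732200.00 mm³
ΣAȳ = (3360.00)(12.00) + (5700.00)(119.00) + (1400.00)(221.00) = 1028020.00 mm³
x̄ = 732200.00 / 10460.00 = 70.00 mm
ȳ = 1028020.00 / 10460.00 = 98.28 mm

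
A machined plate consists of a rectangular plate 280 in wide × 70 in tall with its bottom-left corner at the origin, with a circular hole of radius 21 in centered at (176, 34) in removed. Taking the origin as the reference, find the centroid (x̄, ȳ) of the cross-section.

x̄ = 137.26 in, ȳ = 35.08 in

Part | A | x̄ᵢ | ȳᵢ | A·x̄ᵢ | A·ȳᵢ
plate | 19600.00 | 140.00 | 35.00 | 2744000.00 | 686000.00
hole | -1385.44 | 176.00 | 34.00 | -243837.86 | -47105.04
Σ | 18214.56 |  |  | 2500162.14 | 638894.96
x̄ = 2500162.14 / 18214.56 = 137.26 in
ȳ = 638894.96 / 18214.56 = 35.08 in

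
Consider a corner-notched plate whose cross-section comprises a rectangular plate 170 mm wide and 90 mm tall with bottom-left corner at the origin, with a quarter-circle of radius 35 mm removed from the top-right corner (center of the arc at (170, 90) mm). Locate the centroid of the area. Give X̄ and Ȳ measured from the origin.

Part | A | x̄ᵢ | ȳᵢ | A·x̄ᵢ | A·ȳᵢ
plate | 15300.00 | 85.00 | 45.00 | 1300500.00 | 688500.00
removed quarter-circle | -962.11 | 155.15 | 75.15 | -149267.50 | -72298.48
Σ | 14337.89 |  |  | 1151232.50 | 616201.52
X̄ = 1151232.50 / 14337.89 = 80.29 mm
Ȳ = 616201.52 / 14337.89 = 42.98 mm

X̄ = 80.29 mm, Ȳ = 42.98 mm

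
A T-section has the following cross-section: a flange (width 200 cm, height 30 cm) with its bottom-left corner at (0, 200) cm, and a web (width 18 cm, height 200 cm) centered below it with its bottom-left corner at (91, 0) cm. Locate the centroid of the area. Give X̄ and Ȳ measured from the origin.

web: A = 18 × 200 = 3600.00, centroid at (100.00, 100.00).
flange: A = 200 × 30 = 6000.00, centroid at (100.00, 215.00).
ΣA = 9600.00 cm², ΣAX̄ = 960000.00 cm³, ΣAȲ = 1650000.00 cm³.
X̄ = 960000.00/9600.00 = 100.00 cm; Ȳ = 1650000.00/9600.00 = 171.88 cm.

X̄ = 100.00 cm, Ȳ = 171.88 cm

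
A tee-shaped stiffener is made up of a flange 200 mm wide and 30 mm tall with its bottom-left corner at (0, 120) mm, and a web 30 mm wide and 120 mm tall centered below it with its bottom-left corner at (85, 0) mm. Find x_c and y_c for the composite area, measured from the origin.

Part | A | x̄ᵢ | ȳᵢ | A·x̄ᵢ | A·ȳᵢ
web | 3600.00 | 100.00 | 60.00 | 360000.00 | 216000.00
flange | 6000.00 | 100.00 | 135.00 | 600000.00 | 810000.00
Σ | 9600.00 |  |  | 960000.00 | 1026000.00
x_c = 960000.00 / 9600.00 = 100.00 mm
y_c = 1026000.00 / 9600.00 = 106.88 mm

x_c = 100.00 mm, y_c = 106.88 mm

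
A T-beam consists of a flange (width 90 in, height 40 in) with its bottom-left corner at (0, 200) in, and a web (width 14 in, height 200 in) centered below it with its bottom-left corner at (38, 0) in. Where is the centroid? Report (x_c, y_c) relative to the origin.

x_c = 45.00 in, y_c = 167.50 in

Part | A | x̄ᵢ | ȳᵢ | A·x̄ᵢ | A·ȳᵢ
web | 2800.00 | 45.00 | 100.00 | 126000.00 | 280000.00
flange | 3600.00 | 45.00 | 220.00 | 162000.00 | 792000.00
Σ | 6400.00 |  |  | 288000.00 | 1072000.00
x_c = 288000.00 / 6400.00 = 45.00 in
y_c = 1072000.00 / 6400.00 = 167.50 in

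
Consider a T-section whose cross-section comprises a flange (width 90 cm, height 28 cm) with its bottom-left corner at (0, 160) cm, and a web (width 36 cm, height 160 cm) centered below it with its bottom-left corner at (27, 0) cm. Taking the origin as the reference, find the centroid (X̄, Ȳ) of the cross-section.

web: A = 36 × 160 = 5760.00, centroid at (45.00, 80.00).
flange: A = 90 × 28 = 2520.00, centroid at (45.00, 174.00).
ΣA = 8280.00 cm², ΣAX̄ = 372600.00 cm³, ΣAȲ = 899280.00 cm³.
X̄ = 372600.00/8280.00 = 45.00 cm; Ȳ = 899280.00/8280.00 = 108.61 cm.

X̄ = 45.00 cm, Ȳ = 108.61 cm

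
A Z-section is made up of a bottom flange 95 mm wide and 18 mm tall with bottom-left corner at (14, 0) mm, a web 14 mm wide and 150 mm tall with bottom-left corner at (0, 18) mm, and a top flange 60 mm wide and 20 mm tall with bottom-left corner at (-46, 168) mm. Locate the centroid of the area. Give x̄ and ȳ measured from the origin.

x̄ = 20.09 mm, ȳ = 84.69 mm

bottom flange: A = 95 × 18 = 1710.00, centroid at (61.50, 9.00).
web: A = 14 × 150 = 2100.00, centroid at (7.00, 93.00).
top flange: A = 60 × 20 = 1200.00, centroid at (-16.00, 178.00).
ΣA = 5010.00 mm², ΣAx̄ = 100665.00 mm³, ΣAȳ = 424290.00 mm³.
x̄ = 100665.00/5010.00 = 20.09 mm; ȳ = 424290.00/5010.00 = 84.69 mm.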